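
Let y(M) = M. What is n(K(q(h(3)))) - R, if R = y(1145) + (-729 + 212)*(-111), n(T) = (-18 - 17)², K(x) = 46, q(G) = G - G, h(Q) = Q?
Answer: -57307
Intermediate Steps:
q(G) = 0
n(T) = 1225 (n(T) = (-35)² = 1225)
R = 58532 (R = 1145 + (-729 + 212)*(-111) = 1145 - 517*(-111) = 1145 + 57387 = 58532)
n(K(q(h(3)))) - R = 1225 - 1*58532 = 1225 - 58532 = -57307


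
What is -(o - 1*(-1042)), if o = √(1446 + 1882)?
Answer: -1042 - 16*√13 ≈ -1099.7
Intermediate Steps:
o = 16*√13 (o = √3328 = 16*√13 ≈ 57.689)
-(o - 1*(-1042)) = -(16*√13 - 1*(-1042)) = -(16*√13 + 1042) = -(1042 + 16*√13) = -1042 - 16*√13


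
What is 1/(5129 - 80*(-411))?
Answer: 1/38009 ≈ 2.6310e-5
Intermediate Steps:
1/(5129 - 80*(-411)) = 1/(5129 + 32880) = 1/38009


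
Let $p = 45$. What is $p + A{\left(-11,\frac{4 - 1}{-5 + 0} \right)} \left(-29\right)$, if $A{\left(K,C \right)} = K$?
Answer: $364$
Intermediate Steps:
$p + A{\left(-11,\frac{4 - 1}{-5 + 0} \right)} \left(-29\right) = 45 - -319 = 45 + 319 = 364$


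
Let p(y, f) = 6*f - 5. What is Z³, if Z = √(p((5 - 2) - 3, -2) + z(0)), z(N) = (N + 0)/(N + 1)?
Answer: -17*I*√17 ≈ -70.093*I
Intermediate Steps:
z(N) = N/(1 + N)
p(y, f) = -5 + 6*f
Z = I*√17 (Z = √((-5 + 6*(-2)) + 0/(1 + 0)) = √((-5 - 12) + 0/1) = √(-17 + 0*1) = √(-17 + 0) = √(-17) = I*√17 ≈ 4.1231*I)
Z³ = (I*√17)³ = -17*I*√17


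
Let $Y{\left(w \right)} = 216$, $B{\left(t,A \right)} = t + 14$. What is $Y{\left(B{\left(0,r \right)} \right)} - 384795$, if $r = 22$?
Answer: $-384579$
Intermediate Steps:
$B{\left(t,A \right)} = 14 + t$
$Y{\left(B{\left(0,r \right)} \right)} - 384795 = 216 - 384795 = -384579$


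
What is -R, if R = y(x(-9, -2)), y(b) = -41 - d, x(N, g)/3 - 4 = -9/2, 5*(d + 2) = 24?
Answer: 219/5 ≈ 43.800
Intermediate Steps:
d = 14/5 (d = -2 + (⅕)*24 = -2 + 24/5 = 14/5 ≈ 2.8000)
x(N, g) = -3/2 (x(N, g) = 12 + 3*(-9/2) = 12 - 27/2 = -3/2)
y(b) = -219/5 (y(b) = -41 - 1*14/5 = -41 - 14/5 = -219/5)
R = -219/5 ≈ -43.800
-R = -1*(-219/5) = 219/5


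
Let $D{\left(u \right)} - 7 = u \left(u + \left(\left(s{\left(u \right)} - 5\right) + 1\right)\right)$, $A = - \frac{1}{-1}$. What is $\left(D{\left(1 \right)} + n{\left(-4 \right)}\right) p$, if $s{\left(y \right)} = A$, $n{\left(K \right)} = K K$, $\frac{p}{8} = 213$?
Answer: $35784$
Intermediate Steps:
$p = 1704$ ($p = 8 \cdot 213 = 1704$)
$n{\left(K \right)} = K^{2}$
$A = 1$ ($A = \left(-1\right) \left(-1\right) = 1$)
$s{\left(y \right)} = 1$
$D{\left(u \right)} = 7 + u \left(-3 + u\right)$ ($D{\left(u \right)} = 7 + u \left(u + \left(\left(1 - 5\right) + 1\right)\right) = 7 + u \left(u + \left(-4 + 1\right)\right) = 7 + u \left(u - 3\right) = 7 + u \left(-3 + u\right)$)
$\left(D{\left(1 \right)} + n{\left(-4 \right)}\right) p = \left(\left(7 + 1^{2} - 3\right) + \left(-4\right)^{2}\right) 1704 = \left(\left(7 + 1 - 3\right) + 16\right) 1704 = \left(5 + 16\right) 1704 = 21 \cdot 1704 = 35784$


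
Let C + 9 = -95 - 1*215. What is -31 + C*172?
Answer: -54899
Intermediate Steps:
C = -319 (C = -9 + (-95 - 1*215) = -9 + (-95 - 215) = -9 - 310 = -319)
-31 + C*172 = -31 - 319*172 = -31 - 54868 = -54899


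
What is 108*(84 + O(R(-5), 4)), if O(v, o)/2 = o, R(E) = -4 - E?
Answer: 9936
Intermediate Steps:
O(v, o) = 2*o
108*(84 + O(R(-5), 4)) = 108*(84 + 2*4) = 108*(84 + 8) = 108*92 = 9936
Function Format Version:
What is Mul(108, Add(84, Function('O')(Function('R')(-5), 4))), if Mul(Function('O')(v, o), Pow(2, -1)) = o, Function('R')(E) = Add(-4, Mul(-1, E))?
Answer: 9936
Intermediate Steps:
Function('O')(v, o) = Mul(2, o)
Mul(108, Add(84, Function('O')(Function('R')(-5), 4))) = Mul(108, Add(84, Mul(2, 4))) = Mul(108, Add(84, 8)) = Mul(108, 92) = 9936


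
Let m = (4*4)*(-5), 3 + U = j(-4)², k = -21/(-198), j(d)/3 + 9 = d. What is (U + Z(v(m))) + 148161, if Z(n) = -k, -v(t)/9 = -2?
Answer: 9878807/66 ≈ 1.4968e+5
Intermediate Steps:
j(d) = -27 + 3*d
k = 7/66 (k = -21*(-1/198) = 7/66 ≈ 0.10606)
U = 1518 (U = -3 + (-27 + 3*(-4))² = -3 + (-27 - 12)² = -3 + (-39)² = -3 + 1521 = 1518)
m = -80 (m = 16*(-5) = -80)
v(t) = 18 (v(t) = -9*(-2) = 18)
Z(n) = -7/66 (Z(n) = -1*7/66 = -7/66)
(U + Z(v(m))) + 148161 = (1518 - 7/66) + 148161 = 100181/66 + 148161 = 9878807/66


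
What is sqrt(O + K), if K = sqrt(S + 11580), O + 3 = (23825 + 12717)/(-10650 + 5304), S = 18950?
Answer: sqrt(-7170 + 729*sqrt(30530))/27 ≈ 12.841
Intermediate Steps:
O = -2390/243 (O = -3 + (23825 + 12717)/(-10650 + 5304) = -3 + 36542/(-5346) = -3 + 36542*(-1/5346) = -3 - 1661/243 = -2390/243 ≈ -9.8354)
K = sqrt(30530) (K = sqrt(18950 + 11580) = sqrt(30530) ≈ 174.73)
sqrt(O + K) = sqrt(-2390/243 + sqrt(30530))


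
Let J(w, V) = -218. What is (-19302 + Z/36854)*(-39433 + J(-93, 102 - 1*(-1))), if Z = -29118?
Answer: 14103563832963/18427 ≈ 7.6537e+8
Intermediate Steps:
(-19302 + Z/36854)*(-39433 + J(-93, 102 - 1*(-1))) = (-19302 - 29118/36854)*(-39433 - 218) = (-19302 - 29118*1/36854)*(-39651) = (-19302 - 14559/18427)*(-39651) = -355692513/18427*(-39651) = 14103563832963/18427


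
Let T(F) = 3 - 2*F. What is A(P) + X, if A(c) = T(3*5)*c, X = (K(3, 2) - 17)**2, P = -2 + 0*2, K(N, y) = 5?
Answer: 198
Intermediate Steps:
P = -2 (P = -2 + 0 = -2)
X = 144 (X = (5 - 17)**2 = (-12)**2 = 144)
A(c) = -27*c (A(c) = (3 - 6*5)*c = (3 - 2*15)*c = (3 - 30)*c = -27*c)
A(P) + X = -27*(-2) + 144 = 54 + 144 = 198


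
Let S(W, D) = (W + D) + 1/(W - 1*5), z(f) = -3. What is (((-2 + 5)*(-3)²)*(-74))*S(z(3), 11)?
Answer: -62937/4 ≈ -15734.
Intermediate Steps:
S(W, D) = D + W + 1/(-5 + W) (S(W, D) = (D + W) + 1/(W - 5) = (D + W) + 1/(-5 + W) = D + W + 1/(-5 + W))
(((-2 + 5)*(-3)²)*(-74))*S(z(3), 11) = (((-2 + 5)*(-3)²)*(-74))*((1 + (-3)² - 5*11 - 5*(-3) + 11*(-3))/(-5 - 3)) = ((3*9)*(-74))*((1 + 9 - 55 + 15 - 33)/(-8)) = (27*(-74))*(-⅛*(-63)) = -1998*63/8 = -62937/4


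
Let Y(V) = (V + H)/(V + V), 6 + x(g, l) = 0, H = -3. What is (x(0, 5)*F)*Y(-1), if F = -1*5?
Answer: 60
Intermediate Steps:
x(g, l) = -6 (x(g, l) = -6 + 0 = -6)
Y(V) = (-3 + V)/(2*V) (Y(V) = (V - 3)/(V + V) = (-3 + V)/((2*V)) = (-3 + V)*(1/(2*V)) = (-3 + V)/(2*V))
F = -5
(x(0, 5)*F)*Y(-1) = (-6*(-5))*((1/2)*(-3 - 1)/(-1)) = 30*((1/2)*(-1)*(-4)) = 30*2 = 60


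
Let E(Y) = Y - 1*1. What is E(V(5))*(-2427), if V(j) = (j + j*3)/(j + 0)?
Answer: -7281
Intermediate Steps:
V(j) = 4 (V(j) = (j + 3*j)/j = (4*j)/j = 4)
E(Y) = -1 + Y (E(Y) = Y - 1 = -1 + Y)
E(V(5))*(-2427) = (-1 + 4)*(-2427) = 3*(-2427) = -7281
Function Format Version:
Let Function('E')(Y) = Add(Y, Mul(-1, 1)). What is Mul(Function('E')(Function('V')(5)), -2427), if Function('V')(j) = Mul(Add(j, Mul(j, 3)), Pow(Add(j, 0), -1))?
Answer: -7281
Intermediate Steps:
Function('V')(j) = 4 (Function('V')(j) = Mul(Add(j, Mul(3, j)), Pow(j, -1)) = Mul(Mul(4, j), Pow(j, -1)) = 4)
Function('E')(Y) = Add(-1, Y) (Function('E')(Y) = Add(Y, -1) = Add(-1, Y))
Mul(Function('E')(Function('V')(5)), -2427) = Mul(Add(-1, 4), -2427) = Mul(3, -2427) = -7281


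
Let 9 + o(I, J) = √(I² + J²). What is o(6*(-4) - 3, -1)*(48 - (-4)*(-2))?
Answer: -360 + 40*√730 ≈ 720.74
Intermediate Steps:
o(I, J) = -9 + √(I² + J²)
o(6*(-4) - 3, -1)*(48 - (-4)*(-2)) = (-9 + √((6*(-4) - 3)² + (-1)²))*(48 - (-4)*(-2)) = (-9 + √((-24 - 3)² + 1))*(48 - 1*8) = (-9 + √((-27)² + 1))*(48 - 8) = (-9 + √(729 + 1))*40 = (-9 + √730)*40 = -360 + 40*√730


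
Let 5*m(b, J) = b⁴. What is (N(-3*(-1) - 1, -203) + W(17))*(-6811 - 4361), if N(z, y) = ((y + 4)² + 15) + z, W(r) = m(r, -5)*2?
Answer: -4079254704/5 ≈ -8.1585e+8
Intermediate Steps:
m(b, J) = b⁴/5
W(r) = 2*r⁴/5 (W(r) = (r⁴/5)*2 = 2*r⁴/5)
N(z, y) = 15 + z + (4 + y)² (N(z, y) = ((4 + y)² + 15) + z = (15 + (4 + y)²) + z = 15 + z + (4 + y)²)
(N(-3*(-1) - 1, -203) + W(17))*(-6811 - 4361) = ((15 + (-3*(-1) - 1) + (4 - 203)²) + (⅖)*17⁴)*(-6811 - 4361) = ((15 + (3 - 1) + (-199)²) + (⅖)*83521)*(-11172) = ((15 + 2 + 39601) + 167042/5)*(-11172) = (39618 + 167042/5)*(-11172) = (365132/5)*(-11172) = -4079254704/5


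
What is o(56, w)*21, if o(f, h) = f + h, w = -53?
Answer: 63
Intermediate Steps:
o(56, w)*21 = (56 - 53)*21 = 3*21 = 63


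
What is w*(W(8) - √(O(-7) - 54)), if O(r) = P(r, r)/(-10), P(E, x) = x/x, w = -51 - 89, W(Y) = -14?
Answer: 1960 + 14*I*√5410 ≈ 1960.0 + 1029.7*I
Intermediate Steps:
w = -140
P(E, x) = 1
O(r) = -⅒ (O(r) = 1/(-10) = 1*(-⅒) = -⅒)
w*(W(8) - √(O(-7) - 54)) = -140*(-14 - √(-⅒ - 54)) = -140*(-14 - √(-541/10)) = -140*(-14 - I*√5410/10) = 1960 + 14*I*√5410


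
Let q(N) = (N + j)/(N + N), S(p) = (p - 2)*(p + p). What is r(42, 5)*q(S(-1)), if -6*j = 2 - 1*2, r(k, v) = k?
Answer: 21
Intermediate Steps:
S(p) = 2*p*(-2 + p) (S(p) = (-2 + p)*(2*p) = 2*p*(-2 + p))
j = 0 (j = -(2 - 1*2)/6 = -(2 - 2)/6 = -⅙*0 = 0)
q(N) = ½ (q(N) = (N + 0)/(N + N) = N/((2*N)) = N*(1/(2*N)) = ½)
r(42, 5)*q(S(-1)) = 42*(½) = 21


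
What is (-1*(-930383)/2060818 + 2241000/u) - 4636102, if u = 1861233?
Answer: -5927505364006966783/1278554156198 ≈ -4.6361e+6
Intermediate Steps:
(-1*(-930383)/2060818 + 2241000/u) - 4636102 = (-1*(-930383)/2060818 + 2241000/1861233) - 4636102 = (930383*(1/2060818) + 2241000*(1/1861233)) - 4636102 = (930383/2060818 + 747000/620411) - 4636102 = 2116650893413/1278554156198 - 4636102 = -5927505364006966783/1278554156198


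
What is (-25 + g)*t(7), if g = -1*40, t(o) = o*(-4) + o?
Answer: 1365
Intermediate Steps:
t(o) = -3*o (t(o) = -4*o + o = -3*o)
g = -40
(-25 + g)*t(7) = (-25 - 40)*(-3*7) = -65*(-21) = 1365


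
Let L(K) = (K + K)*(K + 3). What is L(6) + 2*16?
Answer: 140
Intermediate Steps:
L(K) = 2*K*(3 + K) (L(K) = (2*K)*(3 + K) = 2*K*(3 + K))
L(6) + 2*16 = 2*6*(3 + 6) + 2*16 = 2*6*9 + 32 = 108 + 32 = 140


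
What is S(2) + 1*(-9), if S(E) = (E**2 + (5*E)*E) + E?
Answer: 17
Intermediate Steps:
S(E) = E + 6*E**2 (S(E) = (E**2 + 5*E**2) + E = 6*E**2 + E = E + 6*E**2)
S(2) + 1*(-9) = 2*(1 + 6*2) + 1*(-9) = 2*(1 + 12) - 9 = 2*13 - 9 = 26 - 9 = 17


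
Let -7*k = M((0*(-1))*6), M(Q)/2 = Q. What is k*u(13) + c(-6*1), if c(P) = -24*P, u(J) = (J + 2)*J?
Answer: 144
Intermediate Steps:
M(Q) = 2*Q
u(J) = J*(2 + J) (u(J) = (2 + J)*J = J*(2 + J))
k = 0 (k = -2*(0*(-1))*6/7 = -2*0*6/7 = -2*0/7 = -1/7*0 = 0)
k*u(13) + c(-6*1) = 0*(13*(2 + 13)) - (-144) = 0*(13*15) - 24*(-6) = 0*195 + 144 = 0 + 144 = 144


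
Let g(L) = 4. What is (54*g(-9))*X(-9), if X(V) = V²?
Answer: 17496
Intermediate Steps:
(54*g(-9))*X(-9) = (54*4)*(-9)² = 216*81 = 17496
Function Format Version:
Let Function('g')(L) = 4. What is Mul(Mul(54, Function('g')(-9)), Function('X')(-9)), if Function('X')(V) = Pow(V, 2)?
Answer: 17496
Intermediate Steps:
Mul(Mul(54, Function('g')(-9)), Function('X')(-9)) = Mul(Mul(54, 4), Pow(-9, 2)) = Mul(216, 81) = 17496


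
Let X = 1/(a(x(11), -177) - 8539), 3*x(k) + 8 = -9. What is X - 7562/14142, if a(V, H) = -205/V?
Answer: -546656195/1022098908 ≈ -0.53484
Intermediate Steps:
x(k) = -17/3 (x(k) = -8/3 + (⅓)*(-9) = -8/3 - 3 = -17/3)
X = -17/144548 (X = 1/(-205/(-17/3) - 8539) = 1/(-205*(-3/17) - 8539) = 1/(615/17 - 8539) = 1/(-144548/17) = -17/144548 ≈ -0.00011761)
X - 7562/14142 = -17/144548 - 7562/14142 = -17/144548 - 1*3781/7071 = -17/144548 - 3781/7071 = -546656195/1022098908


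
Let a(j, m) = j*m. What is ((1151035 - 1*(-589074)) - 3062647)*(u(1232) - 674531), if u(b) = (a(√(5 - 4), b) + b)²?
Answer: -7137426789570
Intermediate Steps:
u(b) = 4*b² (u(b) = (√(5 - 4)*b + b)² = (√1*b + b)² = (1*b + b)² = (b + b)² = (2*b)² = 4*b²)
((1151035 - 1*(-589074)) - 3062647)*(u(1232) - 674531) = ((1151035 - 1*(-589074)) - 3062647)*(4*1232² - 674531) = ((1151035 + 589074) - 3062647)*(4*1517824 - 674531) = (1740109 - 3062647)*(6071296 - 674531) = -1322538*5396765 = -7137426789570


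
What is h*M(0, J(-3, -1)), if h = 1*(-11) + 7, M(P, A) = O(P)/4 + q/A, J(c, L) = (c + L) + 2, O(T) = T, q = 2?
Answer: 4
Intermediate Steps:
J(c, L) = 2 + L + c (J(c, L) = (L + c) + 2 = 2 + L + c)
M(P, A) = 2/A + P/4 (M(P, A) = P/4 + 2/A = 2/A + P/4)
h = -4 (h = -11 + 7 = -4)
h*M(0, J(-3, -1)) = -4*(2/(2 - 1 - 3) + (1/4)*0) = -4*(2/(-2) + 0) = -4*(2*(-1/2) + 0) = -4*(-1 + 0) = -4*(-1) = 4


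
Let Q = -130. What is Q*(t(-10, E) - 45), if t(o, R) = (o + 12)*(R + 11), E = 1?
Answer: 2730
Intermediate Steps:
t(o, R) = (11 + R)*(12 + o) (t(o, R) = (12 + o)*(11 + R) = (11 + R)*(12 + o))
Q*(t(-10, E) - 45) = -130*((132 + 11*(-10) + 12*1 + 1*(-10)) - 45) = -130*((132 - 110 + 12 - 10) - 45) = -130*(24 - 45) = -130*(-21) = 2730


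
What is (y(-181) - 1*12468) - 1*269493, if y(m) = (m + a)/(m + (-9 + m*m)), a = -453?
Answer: -9183752365/32571 ≈ -2.8196e+5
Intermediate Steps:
y(m) = (-453 + m)/(-9 + m + m**2) (y(m) = (m - 453)/(m + (-9 + m*m)) = (-453 + m)/(m + (-9 + m**2)) = (-453 + m)/(-9 + m + m**2))
(y(-181) - 1*12468) - 1*269493 = ((-453 - 181)/(-9 - 181 + (-181)**2) - 1*12468) - 1*269493 = (-634/(-9 - 181 + 32761) - 12468) - 269493 = (-634/32571 - 12468) - 269493 = -406095862/32571 - 269493 = -9183752365/32571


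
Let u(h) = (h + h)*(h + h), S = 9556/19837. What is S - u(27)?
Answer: -57835136/19837 ≈ -2915.5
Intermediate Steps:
S = 9556/19837 (S = 9556*(1/19837) = 9556/19837 ≈ 0.48173)
u(h) = 4*h² (u(h) = (2*h)*(2*h) = 4*h²)
S - u(27) = 9556/19837 - 4*27² = 9556/19837 - 4*729 = 9556/19837 - 1*2916 = 9556/19837 - 2916 = -57835136/19837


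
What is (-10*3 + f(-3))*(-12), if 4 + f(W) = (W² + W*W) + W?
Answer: 228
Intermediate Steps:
f(W) = -4 + W + 2*W² (f(W) = -4 + ((W² + W*W) + W) = -4 + ((W² + W²) + W) = -4 + (2*W² + W) = -4 + (W + 2*W²) = -4 + W + 2*W²)
(-10*3 + f(-3))*(-12) = (-10*3 + (-4 - 3 + 2*(-3)²))*(-12) = (-30 + (-4 - 3 + 2*9))*(-12) = (-30 + (-4 - 3 + 18))*(-12) = (-30 + 11)*(-12) = -19*(-12) = 228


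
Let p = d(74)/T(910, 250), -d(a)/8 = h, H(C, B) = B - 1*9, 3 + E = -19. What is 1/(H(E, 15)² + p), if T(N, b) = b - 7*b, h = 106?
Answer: 375/13712 ≈ 0.027348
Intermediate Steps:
E = -22 (E = -3 - 19 = -22)
H(C, B) = -9 + B (H(C, B) = B - 9 = -9 + B)
T(N, b) = -6*b
d(a) = -848 (d(a) = -8*106 = -848)
p = 212/375 (p = -848/((-6*250)) = -848/(-1500) = -848*(-1/1500) = 212/375 ≈ 0.56533)
1/(H(E, 15)² + p) = 1/((-9 + 15)² + 212/375) = 1/(6² + 212/375) = 1/(36 + 212/375) = 1/(13712/375) = 375/13712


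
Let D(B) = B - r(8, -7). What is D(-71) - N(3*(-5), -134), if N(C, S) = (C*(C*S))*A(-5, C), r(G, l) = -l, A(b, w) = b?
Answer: -150828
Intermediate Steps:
D(B) = -7 + B (D(B) = B - (-1)*(-7) = B - 1*7 = B - 7 = -7 + B)
N(C, S) = -5*S*C**2 (N(C, S) = (C*(C*S))*(-5) = (S*C**2)*(-5) = -5*S*C**2)
D(-71) - N(3*(-5), -134) = (-7 - 71) - (-5)*(-134)*(3*(-5))**2 = -78 - (-5)*(-134)*(-15)**2 = -78 - (-5)*(-134)*225 = -78 - 1*150750 = -78 - 150750 = -150828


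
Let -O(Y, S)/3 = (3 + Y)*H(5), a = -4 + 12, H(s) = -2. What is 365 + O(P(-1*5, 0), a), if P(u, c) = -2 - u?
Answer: 401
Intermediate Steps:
a = 8
O(Y, S) = 18 + 6*Y (O(Y, S) = -3*(3 + Y)*(-2) = -3*(-6 - 2*Y) = 18 + 6*Y)
365 + O(P(-1*5, 0), a) = 365 + (18 + 6*(-2 - (-1)*5)) = 365 + (18 + 6*(-2 - 1*(-5))) = 365 + (18 + 6*(-2 + 5)) = 365 + (18 + 6*3) = 365 + (18 + 18) = 365 + 36 = 401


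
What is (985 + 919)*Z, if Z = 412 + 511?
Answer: 1757392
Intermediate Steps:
Z = 923
(985 + 919)*Z = (985 + 919)*923 = 1904*923 = 1757392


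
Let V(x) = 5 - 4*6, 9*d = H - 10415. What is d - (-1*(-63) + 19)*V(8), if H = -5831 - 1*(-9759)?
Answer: 7535/9 ≈ 837.22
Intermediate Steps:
H = 3928 (H = -5831 + 9759 = 3928)
d = -6487/9 (d = (3928 - 10415)/9 = (⅑)*(-6487) = -6487/9 ≈ -720.78)
V(x) = -19 (V(x) = 5 - 24 = -19)
d - (-1*(-63) + 19)*V(8) = -6487/9 - (-1*(-63) + 19)*(-19) = -6487/9 - (63 + 19)*(-19) = -6487/9 - 82*(-19) = -6487/9 - 1*(-1558) = -6487/9 + 1558 = 7535/9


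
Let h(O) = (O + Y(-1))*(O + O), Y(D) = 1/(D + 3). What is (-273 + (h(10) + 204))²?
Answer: 19881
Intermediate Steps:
Y(D) = 1/(3 + D)
h(O) = 2*O*(½ + O) (h(O) = (O + 1/(3 - 1))*(O + O) = (O + 1/2)*(2*O) = (O + ½)*(2*O) = (½ + O)*(2*O) = 2*O*(½ + O))
(-273 + (h(10) + 204))² = (-273 + (10*(1 + 2*10) + 204))² = (-273 + (10*(1 + 20) + 204))² = (-273 + (10*21 + 204))² = (-273 + (210 + 204))² = (-273 + 414)² = 141² = 19881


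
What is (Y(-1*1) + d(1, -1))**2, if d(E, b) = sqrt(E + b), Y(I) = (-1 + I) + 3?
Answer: 1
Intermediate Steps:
Y(I) = 2 + I
(Y(-1*1) + d(1, -1))**2 = ((2 - 1*1) + sqrt(1 - 1))**2 = ((2 - 1) + sqrt(0))**2 = (1 + 0)**2 = 1**2 = 1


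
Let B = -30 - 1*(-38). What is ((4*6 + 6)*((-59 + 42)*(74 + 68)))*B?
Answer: -579360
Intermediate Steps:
B = 8 (B = -30 + 38 = 8)
((4*6 + 6)*((-59 + 42)*(74 + 68)))*B = ((4*6 + 6)*((-59 + 42)*(74 + 68)))*8 = ((24 + 6)*(-17*142))*8 = (30*(-2414))*8 = -72420*8 = -579360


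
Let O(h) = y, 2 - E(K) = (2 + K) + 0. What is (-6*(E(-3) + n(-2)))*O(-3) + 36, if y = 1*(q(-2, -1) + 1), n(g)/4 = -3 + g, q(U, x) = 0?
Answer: 138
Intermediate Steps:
E(K) = -K (E(K) = 2 - ((2 + K) + 0) = 2 - (2 + K) = 2 + (-2 - K) = -K)
n(g) = -12 + 4*g (n(g) = 4*(-3 + g) = -12 + 4*g)
y = 1 (y = 1*(0 + 1) = 1*1 = 1)
O(h) = 1
(-6*(E(-3) + n(-2)))*O(-3) + 36 = -6*(-1*(-3) + (-12 + 4*(-2)))*1 + 36 = -6*(3 + (-12 - 8))*1 + 36 = -6*(3 - 20)*1 + 36 = -6*(-17)*1 + 36 = 102*1 + 36 = 102 + 36 = 138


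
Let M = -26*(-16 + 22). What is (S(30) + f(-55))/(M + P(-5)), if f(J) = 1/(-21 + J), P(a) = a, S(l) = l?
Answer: -2279/12236 ≈ -0.18625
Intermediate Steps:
M = -156 (M = -26*6 = -156)
(S(30) + f(-55))/(M + P(-5)) = (30 + 1/(-21 - 55))/(-156 - 5) = (30 + 1/(-76))/(-161) = (30 - 1/76)*(-1/161) = (2279/76)*(-1/161) = -2279/12236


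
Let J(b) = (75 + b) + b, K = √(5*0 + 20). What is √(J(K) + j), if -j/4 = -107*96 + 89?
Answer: √(40807 + 4*√5) ≈ 202.03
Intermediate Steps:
K = 2*√5 (K = √(0 + 20) = √20 = 2*√5 ≈ 4.4721)
J(b) = 75 + 2*b
j = 40732 (j = -4*(-107*96 + 89) = -4*(-10272 + 89) = -4*(-10183) = 40732)
√(J(K) + j) = √((75 + 2*(2*√5)) + 40732) = √((75 + 4*√5) + 40732) = √(40807 + 4*√5)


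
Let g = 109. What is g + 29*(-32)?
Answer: -819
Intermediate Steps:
g + 29*(-32) = 109 + 29*(-32) = 109 - 928 = -819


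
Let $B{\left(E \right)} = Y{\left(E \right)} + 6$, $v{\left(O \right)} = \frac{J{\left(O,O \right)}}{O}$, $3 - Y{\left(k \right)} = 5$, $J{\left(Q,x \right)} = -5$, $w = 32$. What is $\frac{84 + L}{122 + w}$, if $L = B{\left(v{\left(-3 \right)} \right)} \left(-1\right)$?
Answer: $\frac{40}{77} \approx 0.51948$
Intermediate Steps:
$Y{\left(k \right)} = -2$ ($Y{\left(k \right)} = 3 - 5 = -2$)
$v{\left(O \right)} = - \frac{5}{O}$
$B{\left(E \right)} = 4$ ($B{\left(E \right)} = -2 + 6 = 4$)
$L = -4$ ($L = 4 \left(-1\right) = -4$)
$\frac{84 + L}{122 + w} = \frac{84 - 4}{122 + 32} = \frac{1}{154} \cdot 80 = \frac{40}{77}$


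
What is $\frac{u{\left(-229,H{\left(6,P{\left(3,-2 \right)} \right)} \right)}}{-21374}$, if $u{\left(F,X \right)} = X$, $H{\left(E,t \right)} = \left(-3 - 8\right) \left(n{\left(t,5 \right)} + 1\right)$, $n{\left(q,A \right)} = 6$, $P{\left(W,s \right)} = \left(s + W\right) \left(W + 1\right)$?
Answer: $\frac{77}{21374} \approx 0.0036025$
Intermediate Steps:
$P{\left(W,s \right)} = \left(1 + W\right) \left(W + s\right)$ ($P{\left(W,s \right)} = \left(W + s\right) \left(1 + W\right) = \left(1 + W\right) \left(W + s\right)$)
$H{\left(E,t \right)} = -77$ ($H{\left(E,t \right)} = \left(-3 - 8\right) \left(6 + 1\right) = \left(-11\right) 7 = -77$)
$\frac{u{\left(-229,H{\left(6,P{\left(3,-2 \right)} \right)} \right)}}{-21374} = - \frac{77}{-21374} = \left(-77\right) \left(- \frac{1}{21374}\right) = \frac{77}{21374}$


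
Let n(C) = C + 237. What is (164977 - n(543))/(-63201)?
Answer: -164197/63201 ≈ -2.5980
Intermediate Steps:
n(C) = 237 + C
(164977 - n(543))/(-63201) = (164977 - (237 + 543))/(-63201) = (164977 - 1*780)*(-1/63201) = (164977 - 780)*(-1/63201) = 164197*(-1/63201) = -164197/63201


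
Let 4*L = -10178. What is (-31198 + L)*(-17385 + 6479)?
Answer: 367995705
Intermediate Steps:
L = -5089/2 (L = (1/4)*(-10178) = -5089/2 ≈ -2544.5)
(-31198 + L)*(-17385 + 6479) = (-31198 - 5089/2)*(-17385 + 6479) = -67485/2*(-10906) = 367995705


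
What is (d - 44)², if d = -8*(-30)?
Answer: 38416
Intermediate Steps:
d = 240
(d - 44)² = (240 - 44)² = 196² = 38416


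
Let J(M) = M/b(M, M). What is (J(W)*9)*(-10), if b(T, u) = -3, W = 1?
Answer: 30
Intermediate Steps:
J(M) = -M/3 (J(M) = M/(-3) = M*(-1/3) = -M/3)
(J(W)*9)*(-10) = (-1/3*1*9)*(-10) = -1/3*9*(-10) = -3*(-10) = 30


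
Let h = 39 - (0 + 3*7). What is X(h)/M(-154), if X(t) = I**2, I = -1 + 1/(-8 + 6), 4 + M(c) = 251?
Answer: 9/988 ≈ 0.0091093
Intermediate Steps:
M(c) = 247 (M(c) = -4 + 251 = 247)
h = 18 (h = 39 - (0 + 21) = 39 - 1*21 = 39 - 21 = 18)
I = -3/2 (I = -1 + 1/(-2) = -1 - 1/2 = -3/2 ≈ -1.5000)
X(t) = 9/4 (X(t) = (-3/2)**2 = 9/4)
X(h)/M(-154) = (9/4)/247 = (9/4)*(1/247) = 9/988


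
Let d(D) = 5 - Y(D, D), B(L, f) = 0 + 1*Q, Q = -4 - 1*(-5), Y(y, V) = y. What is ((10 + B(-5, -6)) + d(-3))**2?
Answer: 361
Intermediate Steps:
Q = 1 (Q = -4 + 5 = 1)
B(L, f) = 1 (B(L, f) = 0 + 1*1 = 0 + 1 = 1)
d(D) = 5 - D
((10 + B(-5, -6)) + d(-3))**2 = ((10 + 1) + (5 - 1*(-3)))**2 = (11 + (5 + 3))**2 = (11 + 8)**2 = 19**2 = 361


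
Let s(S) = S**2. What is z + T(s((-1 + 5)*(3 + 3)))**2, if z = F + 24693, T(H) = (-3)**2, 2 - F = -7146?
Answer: 31922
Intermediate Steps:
F = 7148 (F = 2 - 1*(-7146) = 2 + 7146 = 7148)
T(H) = 9
z = 31841 (z = 7148 + 24693 = 31841)
z + T(s((-1 + 5)*(3 + 3)))**2 = 31841 + 9**2 = 31841 + 81 = 31922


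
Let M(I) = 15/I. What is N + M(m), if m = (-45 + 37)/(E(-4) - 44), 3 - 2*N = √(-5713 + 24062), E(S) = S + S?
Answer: 99 - √18349/2 ≈ 31.271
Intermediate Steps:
E(S) = 2*S
N = 3/2 - √18349/2 (N = 3/2 - √(-5713 + 24062)/2 = 3/2 - √18349/2 ≈ -66.229)
m = 2/13 (m = (-45 + 37)/(2*(-4) - 44) = -8/(-8 - 44) = -8/(-52) = -8*(-1/52) = 2/13 ≈ 0.15385)
N + M(m) = (3/2 - √18349/2) + 15/(2/13) = (3/2 - √18349/2) + 15*(13/2) = (3/2 - √18349/2) + 195/2 = 99 - √18349/2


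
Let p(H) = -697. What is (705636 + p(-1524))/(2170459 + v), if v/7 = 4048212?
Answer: 704939/30507943 ≈ 0.023107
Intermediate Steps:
v = 28337484 (v = 7*4048212 = 28337484)
(705636 + p(-1524))/(2170459 + v) = (705636 - 697)/(2170459 + 28337484) = 704939/30507943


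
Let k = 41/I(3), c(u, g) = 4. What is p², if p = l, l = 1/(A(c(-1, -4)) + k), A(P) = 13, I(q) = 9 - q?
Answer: 36/14161 ≈ 0.0025422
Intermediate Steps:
k = 41/6 (k = 41/(9 - 1*3) = 41/(9 - 3) = 41/6 ≈ 6.8333)
l = 6/119 (l = 1/(13 + 41/6) = 1/(119/6) = 6/119 ≈ 0.050420)
p = 6/119 ≈ 0.050420
p² = (6/119)² = 36/14161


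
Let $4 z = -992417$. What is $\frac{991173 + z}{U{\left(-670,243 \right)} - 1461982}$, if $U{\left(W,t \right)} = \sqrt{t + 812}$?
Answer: $- \frac{2172706274525}{4274782734538} - \frac{2972275 \sqrt{1055}}{8549565469076} \approx -0.50827$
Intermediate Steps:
$z = - \frac{992417}{4}$ ($z = \frac{1}{4} \left(-992417\right) = - \frac{992417}{4} \approx -2.481 \cdot 10^{5}$)
$U{\left(W,t \right)} = \sqrt{812 + t}$
$\frac{991173 + z}{U{\left(-670,243 \right)} - 1461982} = \frac{991173 - \frac{992417}{4}}{\sqrt{812 + 243} - 1461982} = \frac{2972275}{4 \left(\sqrt{1055} - 1461982\right)} = \frac{2972275}{4 \left(-1461982 + \sqrt{1055}\right)}$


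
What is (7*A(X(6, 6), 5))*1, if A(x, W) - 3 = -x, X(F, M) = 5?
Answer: -14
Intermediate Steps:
A(x, W) = 3 - x
(7*A(X(6, 6), 5))*1 = (7*(3 - 1*5))*1 = (7*(3 - 5))*1 = (7*(-2))*1 = -14*1 = -14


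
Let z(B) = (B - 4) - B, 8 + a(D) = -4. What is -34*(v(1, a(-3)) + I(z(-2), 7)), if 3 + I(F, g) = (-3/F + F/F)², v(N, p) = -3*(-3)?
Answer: -2465/8 ≈ -308.13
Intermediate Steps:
a(D) = -12 (a(D) = -8 - 4 = -12)
v(N, p) = 9
z(B) = -4 (z(B) = (-4 + B) - B = -4)
I(F, g) = -3 + (1 - 3/F)² (I(F, g) = -3 + (-3/F + F/F)² = -3 + (-3/F + 1)² = -3 + (1 - 3/F)²)
-34*(v(1, a(-3)) + I(z(-2), 7)) = -34*(9 + (-3 + (-3 - 4)²/(-4)²)) = -34*(9 + (-3 + (1/16)*(-7)²)) = -34*(9 + (-3 + (1/16)*49)) = -34*(9 + (-3 + 49/16)) = -34*(9 + 1/16) = -34*145/16 = -2465/8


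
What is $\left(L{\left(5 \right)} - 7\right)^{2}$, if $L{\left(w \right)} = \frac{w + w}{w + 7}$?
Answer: $\frac{1369}{36} \approx 38.028$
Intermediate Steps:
$L{\left(w \right)} = \frac{2 w}{7 + w}$
$\left(L{\left(5 \right)} - 7\right)^{2} = \left(2 \cdot 5 \frac{1}{7 + 5} - 7\right)^{2} = \left(2 \cdot 5 \cdot \frac{1}{12} - 7\right)^{2} = \left(\frac{5}{6} - 7\right)^{2} = \left(- \frac{37}{6}\right)^{2} = \frac{1369}{36}$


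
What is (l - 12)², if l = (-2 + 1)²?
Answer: 121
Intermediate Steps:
l = 1 (l = (-1)² = 1)
(l - 12)² = (1 - 12)² = (-11)² = 121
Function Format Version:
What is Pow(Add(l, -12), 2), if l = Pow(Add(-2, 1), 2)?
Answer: 121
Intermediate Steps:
l = 1 (l = Pow(-1, 2) = 1)
Pow(Add(l, -12), 2) = Pow(Add(1, -12), 2) = Pow(-11, 2) = 121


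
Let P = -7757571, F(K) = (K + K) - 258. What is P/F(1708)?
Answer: -7757571/3158 ≈ -2456.5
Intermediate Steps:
F(K) = -258 + 2*K (F(K) = 2*K - 258 = -258 + 2*K)
P/F(1708) = -7757571/(-258 + 2*1708) = -7757571/(-258 + 3416) = -7757571/3158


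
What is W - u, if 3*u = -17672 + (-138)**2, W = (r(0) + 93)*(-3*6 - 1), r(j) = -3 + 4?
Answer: -6730/3 ≈ -2243.3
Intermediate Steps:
r(j) = 1
W = -1786 (W = (1 + 93)*(-3*6 - 1) = 94*(-18 - 1) = 94*(-19) = -1786)
u = 1372/3 (u = (-17672 + (-138)**2)/3 = (-17672 + 19044)/3 = (1/3)*1372 = 1372/3 ≈ 457.33)
W - u = -1786 - 1*1372/3 = -1786 - 1372/3 = -6730/3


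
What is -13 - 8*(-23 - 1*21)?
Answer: 339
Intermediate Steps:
-13 - 8*(-23 - 1*21) = -13 - 8*(-23 - 21) = -13 - 8*(-44) = -13 + 352 = 339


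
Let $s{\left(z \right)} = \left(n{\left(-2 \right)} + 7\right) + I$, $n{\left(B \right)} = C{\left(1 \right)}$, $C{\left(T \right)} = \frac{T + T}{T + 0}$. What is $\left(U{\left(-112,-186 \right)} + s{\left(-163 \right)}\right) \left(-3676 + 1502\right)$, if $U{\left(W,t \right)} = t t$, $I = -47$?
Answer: $-75129092$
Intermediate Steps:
$C{\left(T \right)} = 2$ ($C{\left(T \right)} = \frac{2 T}{T} = 2$)
$n{\left(B \right)} = 2$
$U{\left(W,t \right)} = t^{2}$
$s{\left(z \right)} = -38$ ($s{\left(z \right)} = \left(2 + 7\right) - 47 = 9 - 47 = -38$)
$\left(U{\left(-112,-186 \right)} + s{\left(-163 \right)}\right) \left(-3676 + 1502\right) = \left(\left(-186\right)^{2} - 38\right) \left(-3676 + 1502\right) = \left(34596 - 38\right) \left(-2174\right) = 34558 \left(-2174\right) = -75129092$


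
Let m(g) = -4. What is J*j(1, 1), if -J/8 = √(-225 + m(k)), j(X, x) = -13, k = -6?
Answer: 104*I*√229 ≈ 1573.8*I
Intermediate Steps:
J = -8*I*√229 (J = -8*√(-225 - 4) = -8*I*√229 ≈ -121.06*I)
J*j(1, 1) = -8*I*√229*(-13) = 104*I*√229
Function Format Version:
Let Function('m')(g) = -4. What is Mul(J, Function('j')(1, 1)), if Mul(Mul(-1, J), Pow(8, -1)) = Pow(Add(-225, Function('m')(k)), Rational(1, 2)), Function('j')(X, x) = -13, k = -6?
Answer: Mul(104, I, Pow(229, Rational(1, 2))) ≈ Mul(1573.8, I)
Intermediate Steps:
J = Mul(-8, I, Pow(229, Rational(1, 2))) (J = Mul(-8, Pow(Add(-225, -4), Rational(1, 2))) = Mul(-8, Pow(-229, Rational(1, 2))) = Mul(-8, Mul(I, Pow(229, Rational(1, 2)))) = Mul(-8, I, Pow(229, Rational(1, 2))) ≈ Mul(-121.06, I))
Mul(J, Function('j')(1, 1)) = Mul(Mul(-8, I, Pow(229, Rational(1, 2))), -13) = Mul(104, I, Pow(229, Rational(1, 2)))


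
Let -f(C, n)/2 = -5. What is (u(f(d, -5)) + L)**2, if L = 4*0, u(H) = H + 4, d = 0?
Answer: 196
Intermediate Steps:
f(C, n) = 10 (f(C, n) = -2*(-5) = 10)
u(H) = 4 + H
L = 0
(u(f(d, -5)) + L)**2 = ((4 + 10) + 0)**2 = (14 + 0)**2 = 14**2 = 196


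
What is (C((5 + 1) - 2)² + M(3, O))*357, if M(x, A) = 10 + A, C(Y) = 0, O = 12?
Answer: 7854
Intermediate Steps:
(C((5 + 1) - 2)² + M(3, O))*357 = (0² + (10 + 12))*357 = (0 + 22)*357 = 22*357 = 7854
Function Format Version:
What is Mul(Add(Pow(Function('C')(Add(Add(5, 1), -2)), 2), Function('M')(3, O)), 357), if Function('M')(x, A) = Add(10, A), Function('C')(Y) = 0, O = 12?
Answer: 7854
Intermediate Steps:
Mul(Add(Pow(Function('C')(Add(Add(5, 1), -2)), 2), Function('M')(3, O)), 357) = Mul(Add(Pow(0, 2), Add(10, 12)), 357) = Mul(Add(0, 22), 357) = Mul(22, 357) = 7854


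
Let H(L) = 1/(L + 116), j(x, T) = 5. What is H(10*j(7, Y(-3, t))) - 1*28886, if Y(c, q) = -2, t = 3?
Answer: -4795075/166 ≈ -28886.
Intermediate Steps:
H(L) = 1/(116 + L)
H(10*j(7, Y(-3, t))) - 1*28886 = 1/(116 + 10*5) - 1*28886 = 1/(116 + 50) - 28886 = 1/166 - 28886 = -4795075/166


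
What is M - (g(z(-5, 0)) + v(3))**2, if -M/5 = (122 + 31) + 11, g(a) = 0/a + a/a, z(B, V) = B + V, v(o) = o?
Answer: -836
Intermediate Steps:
g(a) = 1 (g(a) = 0 + 1 = 1)
M = -820 (M = -5*((122 + 31) + 11) = -5*(153 + 11) = -5*164 = -820)
M - (g(z(-5, 0)) + v(3))**2 = -820 - (1 + 3)**2 = -820 - 1*4**2 = -820 - 1*16 = -820 - 16 = -836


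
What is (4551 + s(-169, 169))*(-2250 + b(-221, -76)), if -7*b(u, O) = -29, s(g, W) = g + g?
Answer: -66232573/7 ≈ -9.4618e+6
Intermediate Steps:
s(g, W) = 2*g
b(u, O) = 29/7 (b(u, O) = -⅐*(-29) = 29/7)
(4551 + s(-169, 169))*(-2250 + b(-221, -76)) = (4551 + 2*(-169))*(-2250 + 29/7) = (4551 - 338)*(-15721/7) = 4213*(-15721/7) = -66232573/7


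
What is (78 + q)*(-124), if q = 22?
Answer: -12400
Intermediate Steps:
(78 + q)*(-124) = (78 + 22)*(-124) = 100*(-124) = -12400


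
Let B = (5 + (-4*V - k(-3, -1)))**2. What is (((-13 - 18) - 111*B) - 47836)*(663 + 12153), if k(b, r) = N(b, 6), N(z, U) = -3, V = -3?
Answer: -1182493872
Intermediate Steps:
k(b, r) = -3
B = 400 (B = (5 + (-4*(-3) - 1*(-3)))**2 = (5 + (12 + 3))**2 = (5 + 15)**2 = 20**2 = 400)
(((-13 - 18) - 111*B) - 47836)*(663 + 12153) = (((-13 - 18) - 111*400) - 47836)*(663 + 12153) = ((-31 - 44400) - 47836)*12816 = (-44431 - 47836)*12816 = -92267*12816 = -1182493872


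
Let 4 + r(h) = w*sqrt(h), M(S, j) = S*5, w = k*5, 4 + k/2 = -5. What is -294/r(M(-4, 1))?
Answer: 147/20252 - 6615*I*sqrt(5)/20252 ≈ 0.0072585 - 0.73038*I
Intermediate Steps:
k = -18 (k = -8 + 2*(-5) = -8 - 10 = -18)
w = -90 (w = -18*5 = -90)
M(S, j) = 5*S
r(h) = -4 - 90*sqrt(h)
-294/r(M(-4, 1)) = -294/(-4 - 90*2*I*sqrt(5)) = -294/(-4 - 180*I*sqrt(5))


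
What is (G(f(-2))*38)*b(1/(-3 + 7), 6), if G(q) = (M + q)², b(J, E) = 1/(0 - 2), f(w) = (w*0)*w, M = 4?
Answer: -304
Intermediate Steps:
f(w) = 0 (f(w) = 0*w = 0)
b(J, E) = -½ (b(J, E) = 1/(-2) = -½)
G(q) = (4 + q)²
(G(f(-2))*38)*b(1/(-3 + 7), 6) = ((4 + 0)²*38)*(-½) = (4²*38)*(-½) = (16*38)*(-½) = 608*(-½) = -304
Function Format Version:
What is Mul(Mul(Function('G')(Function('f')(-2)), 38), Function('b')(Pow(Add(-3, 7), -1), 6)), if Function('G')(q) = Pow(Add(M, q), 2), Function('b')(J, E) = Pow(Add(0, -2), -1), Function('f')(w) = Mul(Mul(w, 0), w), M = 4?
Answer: -304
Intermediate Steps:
Function('f')(w) = 0 (Function('f')(w) = Mul(0, w) = 0)
Function('b')(J, E) = Rational(-1, 2) (Function('b')(J, E) = Pow(-2, -1) = Rational(-1, 2))
Function('G')(q) = Pow(Add(4, q), 2)
Mul(Mul(Function('G')(Function('f')(-2)), 38), Function('b')(Pow(Add(-3, 7), -1), 6)) = Mul(Mul(Pow(Add(4, 0), 2), 38), Rational(-1, 2)) = Mul(Mul(Pow(4, 2), 38), Rational(-1, 2)) = Mul(Mul(16, 38), Rational(-1, 2)) = Mul(608, Rational(-1, 2)) = -304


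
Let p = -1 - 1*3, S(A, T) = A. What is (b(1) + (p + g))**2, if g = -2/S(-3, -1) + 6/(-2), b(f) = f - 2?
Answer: 484/9 ≈ 53.778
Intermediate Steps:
b(f) = -2 + f
p = -4 (p = -1 - 3 = -4)
g = -7/3 (g = -2/(-3) + 6/(-2) = -2*(-1/3) + 6*(-1/2) = 2/3 - 3 = -7/3 ≈ -2.3333)
(b(1) + (p + g))**2 = ((-2 + 1) + (-4 - 7/3))**2 = (-1 - 19/3)**2 = (-22/3)**2 = 484/9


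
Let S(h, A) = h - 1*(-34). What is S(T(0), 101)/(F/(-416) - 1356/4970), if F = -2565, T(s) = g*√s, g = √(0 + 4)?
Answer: 35147840/6091977 ≈ 5.7695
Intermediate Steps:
g = 2 (g = √4 = 2)
T(s) = 2*√s
S(h, A) = 34 + h (S(h, A) = h + 34 = 34 + h)
S(T(0), 101)/(F/(-416) - 1356/4970) = (34 + 2*√0)/(-2565/(-416) - 1356/4970) = (34 + 2*0)/(-2565*(-1/416) - 1356*1/4970) = (34 + 0)/(2565/416 - 678/2485) = 34/(6091977/1033760) = 34*(1033760/6091977) = 35147840/6091977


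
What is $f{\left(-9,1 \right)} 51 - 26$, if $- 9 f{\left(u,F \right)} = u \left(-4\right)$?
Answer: $-230$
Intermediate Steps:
$f{\left(u,F \right)} = \frac{4 u}{9}$ ($f{\left(u,F \right)} = - \frac{u \left(-4\right)}{9} = - \frac{\left(-4\right) u}{9} = \frac{4 u}{9}$)
$f{\left(-9,1 \right)} 51 - 26 = \frac{4}{9} \left(-9\right) 51 - 26 = \left(-4\right) 51 - 26 = -204 - 26 = -230$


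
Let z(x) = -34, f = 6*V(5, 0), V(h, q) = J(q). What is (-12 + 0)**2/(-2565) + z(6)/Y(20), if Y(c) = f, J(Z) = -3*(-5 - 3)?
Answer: -1999/6840 ≈ -0.29225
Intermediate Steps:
J(Z) = 24 (J(Z) = -3*(-8) = 24)
V(h, q) = 24
f = 144 (f = 6*24 = 144)
Y(c) = 144
(-12 + 0)**2/(-2565) + z(6)/Y(20) = (-12 + 0)**2/(-2565) - 34/144 = (-12)**2*(-1/2565) - 34*1/144 = 144*(-1/2565) - 17/72 = -16/285 - 17/72 = -1999/6840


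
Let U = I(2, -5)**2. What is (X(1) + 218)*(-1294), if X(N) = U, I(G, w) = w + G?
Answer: -293738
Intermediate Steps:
I(G, w) = G + w
U = 9 (U = (2 - 5)**2 = (-3)**2 = 9)
X(N) = 9
(X(1) + 218)*(-1294) = (9 + 218)*(-1294) = 227*(-1294) = -293738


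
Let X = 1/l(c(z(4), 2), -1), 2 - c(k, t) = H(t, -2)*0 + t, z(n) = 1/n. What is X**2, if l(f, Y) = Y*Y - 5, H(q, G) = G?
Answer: 1/16 ≈ 0.062500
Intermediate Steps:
c(k, t) = 2 - t (c(k, t) = 2 - (-2*0 + t) = 2 - (0 + t) = 2 - t)
l(f, Y) = -5 + Y**2 (l(f, Y) = Y**2 - 5 = -5 + Y**2)
X = -1/4 (X = 1/(-5 + (-1)**2) = 1/(-5 + 1) = 1/(-4) = -1/4 ≈ -0.25000)
X**2 = (-1/4)**2 = 1/16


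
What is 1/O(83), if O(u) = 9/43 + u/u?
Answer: 43/52 ≈ 0.82692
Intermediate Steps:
O(u) = 52/43 (O(u) = 9*(1/43) + 1 = 9/43 + 1 = 52/43)
1/O(83) = 1/(52/43) = 43/52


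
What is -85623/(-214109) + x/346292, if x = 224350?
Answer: 38842957033/37072116914 ≈ 1.0478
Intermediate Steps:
-85623/(-214109) + x/346292 = -85623/(-214109) + 224350/346292 = -85623*(-1/214109) + 224350*(1/346292) = 85623/214109 + 112175/173146 = 38842957033/37072116914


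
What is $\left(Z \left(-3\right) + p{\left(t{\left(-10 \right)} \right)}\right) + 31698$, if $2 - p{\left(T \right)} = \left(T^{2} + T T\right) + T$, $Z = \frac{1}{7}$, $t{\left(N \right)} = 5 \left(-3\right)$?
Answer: $\frac{218852}{7} \approx 31265.0$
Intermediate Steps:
$t{\left(N \right)} = -15$
$Z = \frac{1}{7} \approx 0.14286$
$p{\left(T \right)} = 2 - T - 2 T^{2}$ ($p{\left(T \right)} = 2 - \left(\left(T^{2} + T T\right) + T\right) = 2 - \left(\left(T^{2} + T^{2}\right) + T\right) = 2 - \left(2 T^{2} + T\right) = 2 - \left(T + 2 T^{2}\right) = 2 - T - 2 T^{2}$)
$\left(Z \left(-3\right) + p{\left(t{\left(-10 \right)} \right)}\right) + 31698 = \left(\frac{1}{7} \left(-3\right) - \left(-17 + 450\right)\right) + 31698 = \left(- \frac{3}{7} + \left(2 + 15 - 450\right)\right) + 31698 = \left(- \frac{3}{7} - 433\right) + 31698 = - \frac{3034}{7} + 31698 = \frac{218852}{7}$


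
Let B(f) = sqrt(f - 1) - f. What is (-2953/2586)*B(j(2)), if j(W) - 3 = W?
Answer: 2953/862 ≈ 3.4258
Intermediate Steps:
j(W) = 3 + W
B(f) = sqrt(-1 + f) - f
(-2953/2586)*B(j(2)) = (-2953/2586)*(sqrt(-1 + (3 + 2)) - (3 + 2)) = (-2953*1/2586)*(sqrt(-1 + 5) - 1*5) = -2953*(sqrt(4) - 5)/2586 = -2953*(2 - 5)/2586 = -2953/2586*(-3) = 2953/862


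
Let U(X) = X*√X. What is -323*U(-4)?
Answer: 2584*I ≈ 2584.0*I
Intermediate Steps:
U(X) = X^(3/2)
-323*U(-4) = -(-2584)*I = 2584*I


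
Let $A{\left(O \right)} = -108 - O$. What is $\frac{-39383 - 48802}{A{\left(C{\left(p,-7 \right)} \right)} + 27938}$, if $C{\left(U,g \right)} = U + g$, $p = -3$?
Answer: $- \frac{5879}{1856} \approx -3.1676$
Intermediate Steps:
$\frac{-39383 - 48802}{A{\left(C{\left(p,-7 \right)} \right)} + 27938} = \frac{-39383 - 48802}{\left(-108 - \left(-3 - 7\right)\right) + 27938} = - \frac{88185}{\left(-108 - -10\right) + 27938} = - \frac{88185}{\left(-108 + 10\right) + 27938} = - \frac{88185}{-98 + 27938} = - \frac{88185}{27840} = \left(-88185\right) \frac{1}{27840} = - \frac{5879}{1856}$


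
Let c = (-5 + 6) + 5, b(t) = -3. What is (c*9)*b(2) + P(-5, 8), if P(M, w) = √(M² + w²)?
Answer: -162 + √89 ≈ -152.57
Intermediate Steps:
c = 6 (c = 1 + 5 = 6)
(c*9)*b(2) + P(-5, 8) = (6*9)*(-3) + √((-5)² + 8²) = 54*(-3) + √(25 + 64) = -162 + √89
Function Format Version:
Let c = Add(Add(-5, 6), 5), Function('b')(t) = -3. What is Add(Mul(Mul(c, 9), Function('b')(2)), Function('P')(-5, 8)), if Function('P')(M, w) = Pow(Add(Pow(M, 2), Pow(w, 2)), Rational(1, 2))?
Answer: Add(-162, Pow(89, Rational(1, 2))) ≈ -152.57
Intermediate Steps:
c = 6 (c = Add(1, 5) = 6)
Add(Mul(Mul(c, 9), Function('b')(2)), Function('P')(-5, 8)) = Add(Mul(Mul(6, 9), -3), Pow(Add(Pow(-5, 2), Pow(8, 2)), Rational(1, 2))) = Add(Mul(54, -3), Pow(Add(25, 64), Rational(1, 2))) = Add(-162, Pow(89, Rational(1, 2)))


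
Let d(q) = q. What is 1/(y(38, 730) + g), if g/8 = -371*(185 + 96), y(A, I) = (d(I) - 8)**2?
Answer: -1/312724 ≈ -3.1977e-6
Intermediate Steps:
y(A, I) = (-8 + I)**2 (y(A, I) = (I - 8)**2 = (-8 + I)**2)
g = -834008 (g = 8*(-371*(185 + 96)) = 8*(-371*281) = 8*(-104251) = -834008)
1/(y(38, 730) + g) = 1/((-8 + 730)**2 - 834008) = 1/(722**2 - 834008) = 1/(521284 - 834008) = 1/(-312724) = -1/312724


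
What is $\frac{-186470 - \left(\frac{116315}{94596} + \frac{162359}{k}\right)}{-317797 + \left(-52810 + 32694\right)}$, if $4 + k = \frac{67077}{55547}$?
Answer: $\frac{1882950740360977}{4958156952154428} \approx 0.37977$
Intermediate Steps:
$k = - \frac{155111}{55547}$ ($k = -4 + \frac{67077}{55547} = - \frac{155111}{55547} \approx -2.7924$)
$\frac{-186470 - \left(\frac{116315}{94596} + \frac{162359}{k}\right)}{-317797 + \left(-52810 + 32694\right)} = \frac{-186470 - \left(- \frac{9018555373}{155111} + \frac{116315}{94596}\right)}{-317797 + \left(-52810 + 32694\right)} = \frac{-186470 - - \frac{853101222328343}{14672880156}}{-317797 - 20116} = \frac{-186470 + \left(\frac{9018555373}{155111} - \frac{116315}{94596}\right)}{-337913} = \left(-186470 + \frac{853101222328343}{14672880156}\right) \left(- \frac{1}{337913}\right) = \left(- \frac{1882950740360977}{14672880156}\right) \left(- \frac{1}{337913}\right) = \frac{1882950740360977}{4958156952154428}$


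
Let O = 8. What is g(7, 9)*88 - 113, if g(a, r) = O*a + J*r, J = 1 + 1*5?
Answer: 9567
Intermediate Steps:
J = 6 (J = 1 + 5 = 6)
g(a, r) = 6*r + 8*a (g(a, r) = 8*a + 6*r = 6*r + 8*a)
g(7, 9)*88 - 113 = (6*9 + 8*7)*88 - 113 = (54 + 56)*88 - 113 = 110*88 - 113 = 9680 - 113 = 9567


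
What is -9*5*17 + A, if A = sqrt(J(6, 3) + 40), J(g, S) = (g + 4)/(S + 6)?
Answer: -765 + sqrt(370)/3 ≈ -758.59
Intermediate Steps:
J(g, S) = (4 + g)/(6 + S)
A = sqrt(370)/3 (A = sqrt((4 + 6)/(6 + 3) + 40) = sqrt(10/9 + 40) = sqrt(370/9) = sqrt(370)/3 ≈ 6.4118)
-9*5*17 + A = -9*5*17 + sqrt(370)/3 = -45*17 + sqrt(370)/3 = -765 + sqrt(370)/3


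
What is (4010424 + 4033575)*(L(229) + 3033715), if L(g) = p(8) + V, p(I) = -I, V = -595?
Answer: 24398349894888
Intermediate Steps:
L(g) = -603 (L(g) = -1*8 - 595 = -8 - 595 = -603)
(4010424 + 4033575)*(L(229) + 3033715) = (4010424 + 4033575)*(-603 + 3033715) = 8043999*3033112 = 24398349894888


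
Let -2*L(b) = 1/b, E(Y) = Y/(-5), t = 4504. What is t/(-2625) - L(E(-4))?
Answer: -22907/21000 ≈ -1.0908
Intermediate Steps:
E(Y) = -Y/5 (E(Y) = Y*(-⅕) = -Y/5)
L(b) = -1/(2*b)
t/(-2625) - L(E(-4)) = 4504/(-2625) - (-1)/(2*((-⅕*(-4)))) = 4504*(-1/2625) - (-1)/(2*⅘) = -4504/2625 - (-1)*5/(2*4) = -4504/2625 - 1*(-5/8) = -4504/2625 + 5/8 = -22907/21000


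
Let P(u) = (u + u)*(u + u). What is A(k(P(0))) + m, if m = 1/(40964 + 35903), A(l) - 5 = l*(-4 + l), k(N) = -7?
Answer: 6303095/76867 ≈ 82.000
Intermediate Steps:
P(u) = 4*u² (P(u) = (2*u)*(2*u) = 4*u²)
A(l) = 5 + l*(-4 + l)
m = 1/76867 ≈ 1.3009e-5
A(k(P(0))) + m = (5 + (-7)² - 4*(-7)) + 1/76867 = (5 + 49 + 28) + 1/76867 = 82 + 1/76867 = 6303095/76867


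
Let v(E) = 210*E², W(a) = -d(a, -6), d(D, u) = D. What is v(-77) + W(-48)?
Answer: 1245138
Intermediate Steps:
W(a) = -a
v(-77) + W(-48) = 210*(-77)² - 1*(-48) = 210*5929 + 48 = 1245090 + 48 = 1245138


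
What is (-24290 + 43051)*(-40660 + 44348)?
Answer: 69190568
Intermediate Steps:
(-24290 + 43051)*(-40660 + 44348) = 18761*3688 = 69190568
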